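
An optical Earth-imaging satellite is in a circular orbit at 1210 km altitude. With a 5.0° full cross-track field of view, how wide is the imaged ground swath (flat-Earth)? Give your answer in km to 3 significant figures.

Half-angle = 5.0°/2 = 2.5°.
Swath width ≈ 2h·tan(θ/2) = 2 × 1210 × tan(2.5°) = 105.7 km.

106 km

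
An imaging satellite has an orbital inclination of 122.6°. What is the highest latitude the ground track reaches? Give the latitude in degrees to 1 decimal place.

57.4°

Retrograde orbit: the ground track reaches ±(180° − i) = ±(180 − 122.6) = ±57.4°.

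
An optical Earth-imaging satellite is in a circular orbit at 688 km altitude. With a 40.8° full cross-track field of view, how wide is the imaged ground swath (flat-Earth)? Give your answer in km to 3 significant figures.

Half-angle = 40.8°/2 = 20.4°.
Swath width ≈ 2h·tan(θ/2) = 2 × 688 × tan(20.4°) = 511.7 km.

512 km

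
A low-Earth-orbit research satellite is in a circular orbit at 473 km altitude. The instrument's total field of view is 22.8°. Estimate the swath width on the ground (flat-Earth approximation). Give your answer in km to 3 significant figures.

Half-angle = 22.8°/2 = 11.4°.
Swath width ≈ 2h·tan(θ/2) = 2 × 473 × tan(11.4°) = 190.7 km.

191 km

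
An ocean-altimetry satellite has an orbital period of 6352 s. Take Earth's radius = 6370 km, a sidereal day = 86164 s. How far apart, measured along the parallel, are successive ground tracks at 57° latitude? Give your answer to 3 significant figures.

Node shift per orbit = (6352.0/86164) × 360° = 26.54°.
Equatorial spacing = 26.54 × 111.2 km/° = 2951 km.
At 57° latitude, spacing = 2951 × cos(57°) = 1607 km.

1610 km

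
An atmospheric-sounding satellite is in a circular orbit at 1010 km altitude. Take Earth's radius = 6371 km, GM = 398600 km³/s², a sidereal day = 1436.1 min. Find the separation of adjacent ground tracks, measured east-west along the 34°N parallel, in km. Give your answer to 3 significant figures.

Semi-major axis a = 6371 + 1010 = 7381 km. Period T = 2π√(a³/μ) = 2π√(7381³/398600) = 6310.8 s = 105.18 min.
Node shift per orbit = (6310.8/86166) × 360° = 26.37°.
Equatorial spacing = 26.37 × 111.2 km/° = 2932 km.
At 34° latitude, spacing = 2932 × cos(34°) = 2431 km.

2430 km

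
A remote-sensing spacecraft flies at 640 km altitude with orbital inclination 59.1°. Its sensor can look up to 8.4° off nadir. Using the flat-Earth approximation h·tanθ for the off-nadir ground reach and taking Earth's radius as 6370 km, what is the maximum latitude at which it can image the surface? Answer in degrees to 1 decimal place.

For a prograde orbit the ground track reaches latitude ±i = ±59.1°.
Sensor half-swath on the ground ≈ 640·tan(8.4°) = 95 km = 0.85° of latitude.
Maximum observable latitude ≈ 59.1 + 0.85 = 60.0°.

60.0°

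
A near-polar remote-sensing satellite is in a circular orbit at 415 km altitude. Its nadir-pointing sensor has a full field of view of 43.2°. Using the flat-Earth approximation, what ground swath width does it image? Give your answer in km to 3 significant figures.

Half-angle = 43.2°/2 = 21.6°.
Swath width ≈ 2h·tan(θ/2) = 2 × 415 × tan(21.6°) = 328.6 km.

329 km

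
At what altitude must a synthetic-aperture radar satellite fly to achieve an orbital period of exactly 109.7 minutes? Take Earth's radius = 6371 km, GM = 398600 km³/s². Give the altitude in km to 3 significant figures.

T = 109.7 min = 6582.0 s.
From T = 2π√(a³/μ): a = (μ T²/4π²)^(1/3) = (398600 × 6582.0² / 4π²)^(1/3) = 7591 km.
Altitude h = a − R = 7591 − 6371 = 1220 km.

1220 km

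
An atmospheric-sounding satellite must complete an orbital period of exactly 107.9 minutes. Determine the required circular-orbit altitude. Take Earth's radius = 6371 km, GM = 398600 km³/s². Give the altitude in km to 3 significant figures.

1140 km

T = 107.9 min = 6474.0 s.
From T = 2π√(a³/μ): a = (μ T²/4π²)^(1/3) = (398600 × 6474.0² / 4π²)^(1/3) = 7508 km.
Altitude h = a − R = 7508 − 6371 = 1137 km.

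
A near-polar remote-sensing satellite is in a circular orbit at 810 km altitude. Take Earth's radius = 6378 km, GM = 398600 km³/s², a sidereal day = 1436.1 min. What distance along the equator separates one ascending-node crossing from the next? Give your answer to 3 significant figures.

2820 km

Semi-major axis a = 6378 + 810 = 7188 km. Period T = 2π√(a³/μ) = 2π√(7188³/398600) = 6064.9 s = 101.08 min.
During one orbit Earth rotates (6064.9 / 86166) × 360° = 25.34°.
At the equator that is 25.34° × (2π·6378/360) km/° = 25.34 × 111.3 = 2821 km.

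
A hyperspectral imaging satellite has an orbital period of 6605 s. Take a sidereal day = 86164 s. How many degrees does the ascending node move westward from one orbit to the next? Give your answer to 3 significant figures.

27.6°

During one orbit Earth rotates (6605.0 / 86164) × 360° = 27.60°.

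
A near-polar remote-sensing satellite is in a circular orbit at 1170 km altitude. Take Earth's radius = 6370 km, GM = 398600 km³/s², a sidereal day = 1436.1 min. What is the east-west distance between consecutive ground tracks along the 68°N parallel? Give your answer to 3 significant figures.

Semi-major axis a = 6370 + 1170 = 7540 km. Period T = 2π√(a³/μ) = 2π√(7540³/398600) = 6515.8 s = 108.60 min.
Node shift per orbit = (6515.8/86166) × 360° = 27.22°.
Equatorial spacing = 27.22 × 111.2 km/° = 3027 km.
At 68° latitude, spacing = 3027 × cos(68°) = 1134 km.

1130 km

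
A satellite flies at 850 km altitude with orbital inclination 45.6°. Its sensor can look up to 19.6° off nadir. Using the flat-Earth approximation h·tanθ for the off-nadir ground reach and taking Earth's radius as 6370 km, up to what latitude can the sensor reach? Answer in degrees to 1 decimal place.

For a prograde orbit the ground track reaches latitude ±i = ±45.6°.
Sensor half-swath on the ground ≈ 850·tan(19.6°) = 303 km = 2.72° of latitude.
Maximum observable latitude ≈ 45.6 + 2.72 = 48.3°.

48.3°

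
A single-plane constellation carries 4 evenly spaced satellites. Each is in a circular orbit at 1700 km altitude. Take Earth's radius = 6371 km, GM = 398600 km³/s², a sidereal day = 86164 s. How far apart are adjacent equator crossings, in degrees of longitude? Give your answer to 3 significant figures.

7.54°

Semi-major axis a = 6371 + 1700 = 8071 km. Period T = 2π√(a³/μ) = 2π√(8071³/398600) = 7216.1 s = 120.27 min.
Single-satellite node shift = (7216.1/86164) × 360° = 30.15°.
With 4 satellites evenly phased, successive equator crossings are 30.15/4 = 7.537° apart.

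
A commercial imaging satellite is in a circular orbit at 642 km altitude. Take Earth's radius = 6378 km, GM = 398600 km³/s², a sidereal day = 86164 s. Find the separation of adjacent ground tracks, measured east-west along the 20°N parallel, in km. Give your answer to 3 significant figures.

2560 km

Semi-major axis a = 6378 + 642 = 7020 km. Period T = 2π√(a³/μ) = 2π√(7020³/398600) = 5853.5 s = 97.56 min.
Node shift per orbit = (5853.5/86164) × 360° = 24.46°.
Equatorial spacing = 24.46 × 111.3 km/° = 2722 km.
At 20° latitude, spacing = 2722 × cos(20°) = 2558 km.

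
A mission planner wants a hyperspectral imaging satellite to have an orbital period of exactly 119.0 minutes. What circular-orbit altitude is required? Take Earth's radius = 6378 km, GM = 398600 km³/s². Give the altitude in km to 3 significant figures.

1640 km

T = 119.0 min = 7140.0 s.
From T = 2π√(a³/μ): a = (μ T²/4π²)^(1/3) = (398600 × 7140.0² / 4π²)^(1/3) = 8014 km.
Altitude h = a − R = 8014 − 6378 = 1636 km.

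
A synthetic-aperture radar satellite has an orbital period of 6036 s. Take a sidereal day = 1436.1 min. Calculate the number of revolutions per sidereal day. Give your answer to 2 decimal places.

14.28

Orbits per sidereal day = 86166 / 6036.0 = 14.275.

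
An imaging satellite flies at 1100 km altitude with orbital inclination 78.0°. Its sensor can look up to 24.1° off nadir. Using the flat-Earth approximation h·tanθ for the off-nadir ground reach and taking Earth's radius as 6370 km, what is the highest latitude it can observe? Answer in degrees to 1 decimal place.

For a prograde orbit the ground track reaches latitude ±i = ±78.0°.
Sensor half-swath on the ground ≈ 1100·tan(24.1°) = 492 km = 4.43° of latitude.
Maximum observable latitude ≈ 78.0 + 4.43 = 82.4°.

82.4°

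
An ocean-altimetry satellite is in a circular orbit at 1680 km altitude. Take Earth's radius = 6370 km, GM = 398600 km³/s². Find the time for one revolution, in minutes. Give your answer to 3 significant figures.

120 min

Semi-major axis a = 6370 + 1680 = 8050 km. Period T = 2π√(a³/μ) = 2π√(8050³/398600) = 7187.9 s = 119.80 min.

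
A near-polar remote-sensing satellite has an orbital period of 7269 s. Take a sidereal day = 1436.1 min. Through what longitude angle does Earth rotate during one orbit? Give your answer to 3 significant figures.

30.4°

During one orbit Earth rotates (7269.0 / 86166) × 360° = 30.37°.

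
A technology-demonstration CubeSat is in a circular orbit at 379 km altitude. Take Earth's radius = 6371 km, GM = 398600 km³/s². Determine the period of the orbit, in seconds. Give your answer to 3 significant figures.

Semi-major axis a = 6371 + 379 = 6750 km. Period T = 2π√(a³/μ) = 2π√(6750³/398600) = 5519.1 s = 91.98 min.

5520 seconds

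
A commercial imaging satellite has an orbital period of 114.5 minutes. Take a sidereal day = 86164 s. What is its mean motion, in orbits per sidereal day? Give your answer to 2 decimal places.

T = 114.5 min = 6870.0 s.
Orbits per sidereal day = 86164 / 6870.0 = 12.542.

12.54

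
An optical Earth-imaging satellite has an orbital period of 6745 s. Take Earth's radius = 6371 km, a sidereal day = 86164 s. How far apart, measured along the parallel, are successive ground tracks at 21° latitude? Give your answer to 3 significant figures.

2930 km

Node shift per orbit = (6745.0/86164) × 360° = 28.18°.
Equatorial spacing = 28.18 × 111.2 km/° = 3134 km.
At 21° latitude, spacing = 3134 × cos(21°) = 2925 km.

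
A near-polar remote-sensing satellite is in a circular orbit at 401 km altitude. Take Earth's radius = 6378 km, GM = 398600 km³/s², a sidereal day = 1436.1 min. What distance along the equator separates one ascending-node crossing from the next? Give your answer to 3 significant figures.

2580 km

Semi-major axis a = 6378 + 401 = 6779 km. Period T = 2π√(a³/μ) = 2π√(6779³/398600) = 5554.7 s = 92.58 min.
During one orbit Earth rotates (5554.7 / 86166) × 360° = 23.21°.
At the equator that is 23.21° × (2π·6378/360) km/° = 23.21 × 111.3 = 2583 km.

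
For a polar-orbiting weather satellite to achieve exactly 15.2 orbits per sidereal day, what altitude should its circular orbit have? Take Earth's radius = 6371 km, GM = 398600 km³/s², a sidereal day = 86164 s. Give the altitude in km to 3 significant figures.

500 km

Required period T = 86164 / 15.2 = 5668.7 s.
From T = 2π√(a³/μ): a = (μ T²/4π²)^(1/3) = (398600 × 5668.7² / 4π²)^(1/3) = 6871 km.
Altitude h = a − R = 6871 − 6371 = 500 km.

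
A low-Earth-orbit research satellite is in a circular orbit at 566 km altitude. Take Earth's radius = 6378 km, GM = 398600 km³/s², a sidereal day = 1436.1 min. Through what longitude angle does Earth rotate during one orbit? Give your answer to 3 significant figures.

24.1°

Semi-major axis a = 6378 + 566 = 6944 km. Period T = 2π√(a³/μ) = 2π√(6944³/398600) = 5758.7 s = 95.98 min.
During one orbit Earth rotates (5758.7 / 86166) × 360° = 24.06°.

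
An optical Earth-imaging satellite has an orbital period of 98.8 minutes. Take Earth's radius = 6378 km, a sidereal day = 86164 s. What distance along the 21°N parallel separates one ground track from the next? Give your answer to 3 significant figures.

T = 98.8 min = 5928.0 s.
Node shift per orbit = (5928.0/86164) × 360° = 24.77°.
Equatorial spacing = 24.77 × 111.3 km/° = 2757 km.
At 21° latitude, spacing = 2757 × cos(21°) = 2574 km.

2570 km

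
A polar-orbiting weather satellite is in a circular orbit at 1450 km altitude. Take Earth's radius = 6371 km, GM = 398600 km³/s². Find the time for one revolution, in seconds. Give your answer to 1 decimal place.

6883.4 seconds

Semi-major axis a = 6371 + 1450 = 7821 km. Period T = 2π√(a³/μ) = 2π√(7821³/398600) = 6883.4 s = 114.72 min.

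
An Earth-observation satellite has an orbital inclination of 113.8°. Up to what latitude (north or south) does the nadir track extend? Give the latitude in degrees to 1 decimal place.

Retrograde orbit: the ground track reaches ±(180° − i) = ±(180 − 113.8) = ±66.2°.

66.2°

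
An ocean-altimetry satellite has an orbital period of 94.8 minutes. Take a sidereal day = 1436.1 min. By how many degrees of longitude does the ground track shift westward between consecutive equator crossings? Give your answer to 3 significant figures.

T = 94.8 min = 5688.0 s.
During one orbit Earth rotates (5688.0 / 86166) × 360° = 23.76°.

23.8°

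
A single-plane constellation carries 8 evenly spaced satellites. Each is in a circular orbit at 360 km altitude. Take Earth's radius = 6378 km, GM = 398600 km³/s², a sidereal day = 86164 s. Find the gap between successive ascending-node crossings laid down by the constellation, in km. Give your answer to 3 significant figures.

320 km

Semi-major axis a = 6378 + 360 = 6738 km. Period T = 2π√(a³/μ) = 2π√(6738³/398600) = 5504.4 s = 91.74 min.
Single-satellite node shift = (5504.4/86164) × 360° = 23.00°.
With 8 satellites evenly phased, successive equator crossings are 23.00/8 = 2.875° apart.
That is 2.875 × 111.3 = 320 km at the equator.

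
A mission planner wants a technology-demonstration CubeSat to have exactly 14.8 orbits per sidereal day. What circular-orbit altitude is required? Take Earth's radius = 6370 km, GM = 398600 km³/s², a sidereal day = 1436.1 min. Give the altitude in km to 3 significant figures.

625 km

Required period T = 86166 / 14.8 = 5822.0 s.
From T = 2π√(a³/μ): a = (μ T²/4π²)^(1/3) = (398600 × 5822.0² / 4π²)^(1/3) = 6995 km.
Altitude h = a − R = 6995 − 6370 = 625 km.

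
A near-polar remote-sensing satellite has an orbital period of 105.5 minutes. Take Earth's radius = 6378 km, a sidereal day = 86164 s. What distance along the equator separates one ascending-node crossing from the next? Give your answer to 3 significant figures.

T = 105.5 min = 6330.0 s.
During one orbit Earth rotates (6330.0 / 86164) × 360° = 26.45°.
At the equator that is 26.45° × (2π·6378/360) km/° = 26.45 × 111.3 = 2944 km.

2940 km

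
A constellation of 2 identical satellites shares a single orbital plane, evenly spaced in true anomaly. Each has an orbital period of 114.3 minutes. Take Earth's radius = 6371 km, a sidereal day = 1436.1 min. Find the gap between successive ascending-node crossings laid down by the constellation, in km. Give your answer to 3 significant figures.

T = 114.3 min = 6858.0 s.
Single-satellite node shift = (6858.0/86166) × 360° = 28.65°.
With 2 satellites evenly phased, successive equator crossings are 28.65/2 = 14.326° apart.
That is 14.326 × 111.2 = 1593 km at the equator.

1590 km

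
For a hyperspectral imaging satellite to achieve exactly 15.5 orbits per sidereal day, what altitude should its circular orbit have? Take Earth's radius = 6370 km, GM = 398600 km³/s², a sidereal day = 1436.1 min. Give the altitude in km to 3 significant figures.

Required period T = 86166 / 15.5 = 5559.1 s.
From T = 2π√(a³/μ): a = (μ T²/4π²)^(1/3) = (398600 × 5559.1² / 4π²)^(1/3) = 6783 km.
Altitude h = a − R = 6783 − 6370 = 413 km.

413 km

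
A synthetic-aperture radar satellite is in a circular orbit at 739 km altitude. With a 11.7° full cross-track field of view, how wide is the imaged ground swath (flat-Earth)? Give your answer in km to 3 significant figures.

151 km

Half-angle = 11.7°/2 = 5.85°.
Swath width ≈ 2h·tan(θ/2) = 2 × 739 × tan(5.85°) = 151.4 km.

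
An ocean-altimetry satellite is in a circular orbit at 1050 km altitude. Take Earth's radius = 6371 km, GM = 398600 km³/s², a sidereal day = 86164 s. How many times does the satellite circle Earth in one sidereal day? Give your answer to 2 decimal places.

Semi-major axis a = 6371 + 1050 = 7421 km. Period T = 2π√(a³/μ) = 2π√(7421³/398600) = 6362.2 s = 106.04 min.
Orbits per sidereal day = 86164 / 6362.2 = 13.543.

13.54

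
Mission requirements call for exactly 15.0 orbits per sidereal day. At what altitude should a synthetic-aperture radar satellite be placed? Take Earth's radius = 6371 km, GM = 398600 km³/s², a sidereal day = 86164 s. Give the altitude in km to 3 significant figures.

Required period T = 86164 / 15.0 = 5744.3 s.
From T = 2π√(a³/μ): a = (μ T²/4π²)^(1/3) = (398600 × 5744.3² / 4π²)^(1/3) = 6932 km.
Altitude h = a − R = 6932 − 6371 = 561 km.

561 km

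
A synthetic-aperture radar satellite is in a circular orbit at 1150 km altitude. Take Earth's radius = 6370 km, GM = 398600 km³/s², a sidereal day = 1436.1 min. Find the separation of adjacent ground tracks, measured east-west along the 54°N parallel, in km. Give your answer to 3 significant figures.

Semi-major axis a = 6370 + 1150 = 7520 km. Period T = 2π√(a³/μ) = 2π√(7520³/398600) = 6489.9 s = 108.16 min.
Node shift per orbit = (6489.9/86166) × 360° = 27.11°.
Equatorial spacing = 27.11 × 111.2 km/° = 3015 km.
At 54° latitude, spacing = 3015 × cos(54°) = 1772 km.

1770 km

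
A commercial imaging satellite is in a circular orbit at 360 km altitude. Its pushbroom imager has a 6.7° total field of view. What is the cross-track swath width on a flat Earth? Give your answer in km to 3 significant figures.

Half-angle = 6.7°/2 = 3.35°.
Swath width ≈ 2h·tan(θ/2) = 2 × 360 × tan(3.35°) = 42.1 km.

42.1 km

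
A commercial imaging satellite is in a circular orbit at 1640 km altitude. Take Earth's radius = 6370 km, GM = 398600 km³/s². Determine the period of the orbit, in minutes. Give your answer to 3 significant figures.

119 min

Semi-major axis a = 6370 + 1640 = 8010 km. Period T = 2π√(a³/μ) = 2π√(8010³/398600) = 7134.4 s = 118.91 min.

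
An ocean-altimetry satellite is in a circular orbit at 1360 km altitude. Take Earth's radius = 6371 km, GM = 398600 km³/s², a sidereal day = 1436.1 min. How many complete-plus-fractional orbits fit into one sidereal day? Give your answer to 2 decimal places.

Semi-major axis a = 6371 + 1360 = 7731 km. Period T = 2π√(a³/μ) = 2π√(7731³/398600) = 6765.0 s = 112.75 min.
Orbits per sidereal day = 86166 / 6765.0 = 12.737.

12.74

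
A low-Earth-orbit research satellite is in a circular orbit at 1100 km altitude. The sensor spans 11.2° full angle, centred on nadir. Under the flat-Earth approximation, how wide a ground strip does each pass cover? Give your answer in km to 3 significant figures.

216 km

Half-angle = 11.2°/2 = 5.6°.
Swath width ≈ 2h·tan(θ/2) = 2 × 1100 × tan(5.6°) = 215.7 km.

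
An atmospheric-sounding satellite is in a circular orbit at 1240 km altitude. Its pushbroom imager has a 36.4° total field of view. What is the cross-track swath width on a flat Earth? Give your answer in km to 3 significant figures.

Half-angle = 36.4°/2 = 18.2°.
Swath width ≈ 2h·tan(θ/2) = 2 × 1240 × tan(18.2°) = 815.4 km.

815 km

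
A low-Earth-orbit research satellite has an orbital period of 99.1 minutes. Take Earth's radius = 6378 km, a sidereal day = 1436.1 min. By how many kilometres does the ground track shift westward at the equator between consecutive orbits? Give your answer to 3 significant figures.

T = 99.1 min = 5946.0 s.
During one orbit Earth rotates (5946.0 / 86166) × 360° = 24.84°.
At the equator that is 24.84° × (2π·6378/360) km/° = 24.84 × 111.3 = 2765 km.

2770 km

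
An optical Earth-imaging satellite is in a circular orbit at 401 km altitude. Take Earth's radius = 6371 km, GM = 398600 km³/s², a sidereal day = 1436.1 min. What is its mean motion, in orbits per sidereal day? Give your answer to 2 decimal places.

Semi-major axis a = 6371 + 401 = 6772 km. Period T = 2π√(a³/μ) = 2π√(6772³/398600) = 5546.1 s = 92.43 min.
Orbits per sidereal day = 86166 / 5546.1 = 15.536.

15.54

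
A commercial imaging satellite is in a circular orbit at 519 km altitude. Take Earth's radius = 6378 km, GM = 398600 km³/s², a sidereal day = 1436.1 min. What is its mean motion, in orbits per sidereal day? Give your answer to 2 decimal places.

Semi-major axis a = 6378 + 519 = 6897 km. Period T = 2π√(a³/μ) = 2π√(6897³/398600) = 5700.4 s = 95.01 min.
Orbits per sidereal day = 86166 / 5700.4 = 15.116.

15.12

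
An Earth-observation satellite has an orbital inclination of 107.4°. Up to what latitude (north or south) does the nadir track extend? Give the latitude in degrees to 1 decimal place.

Retrograde orbit: the ground track reaches ±(180° − i) = ±(180 − 107.4) = ±72.6°.

72.6°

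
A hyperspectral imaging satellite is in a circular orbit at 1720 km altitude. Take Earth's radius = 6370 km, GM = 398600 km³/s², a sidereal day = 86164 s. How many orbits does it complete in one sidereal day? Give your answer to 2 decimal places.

11.90

Semi-major axis a = 6370 + 1720 = 8090 km. Period T = 2π√(a³/μ) = 2π√(8090³/398600) = 7241.6 s = 120.69 min.
Orbits per sidereal day = 86164 / 7241.6 = 11.898.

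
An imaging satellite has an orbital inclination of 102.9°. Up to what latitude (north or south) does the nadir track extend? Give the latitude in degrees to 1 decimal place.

77.1°

Retrograde orbit: the ground track reaches ±(180° − i) = ±(180 − 102.9) = ±77.1°.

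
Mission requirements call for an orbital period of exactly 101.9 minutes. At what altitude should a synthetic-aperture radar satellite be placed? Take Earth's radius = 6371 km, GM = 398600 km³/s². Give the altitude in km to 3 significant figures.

856 km

T = 101.9 min = 6114.0 s.
From T = 2π√(a³/μ): a = (μ T²/4π²)^(1/3) = (398600 × 6114.0² / 4π²)^(1/3) = 7227 km.
Altitude h = a − R = 7227 − 6371 = 856 km.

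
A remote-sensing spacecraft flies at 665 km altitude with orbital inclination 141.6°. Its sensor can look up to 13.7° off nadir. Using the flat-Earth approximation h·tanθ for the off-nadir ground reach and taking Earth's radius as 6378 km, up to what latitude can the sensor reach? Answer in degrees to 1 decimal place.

39.9°

Retrograde orbit: the ground track reaches ±(180° − i) = ±(180 − 141.6) = ±38.4°.
Sensor half-swath on the ground ≈ 665·tan(13.7°) = 162 km = 1.46° of latitude.
Maximum observable latitude ≈ 38.4 + 1.46 = 39.9°.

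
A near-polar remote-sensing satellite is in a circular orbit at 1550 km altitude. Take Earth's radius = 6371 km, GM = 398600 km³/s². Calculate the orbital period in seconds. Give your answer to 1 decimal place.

Semi-major axis a = 6371 + 1550 = 7921 km. Period T = 2π√(a³/μ) = 2π√(7921³/398600) = 7015.9 s = 116.93 min.

7015.9 seconds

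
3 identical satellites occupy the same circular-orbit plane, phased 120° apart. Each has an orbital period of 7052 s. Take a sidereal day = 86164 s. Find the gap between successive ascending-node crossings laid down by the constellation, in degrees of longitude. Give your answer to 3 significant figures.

9.82°

Single-satellite node shift = (7052.0/86164) × 360° = 29.46°.
With 3 satellites evenly phased, successive equator crossings are 29.46/3 = 9.821° apart.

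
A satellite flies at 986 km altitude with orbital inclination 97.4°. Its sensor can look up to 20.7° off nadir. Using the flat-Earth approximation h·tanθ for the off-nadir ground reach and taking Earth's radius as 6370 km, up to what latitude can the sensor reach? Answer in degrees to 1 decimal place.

Retrograde orbit: the ground track reaches ±(180° − i) = ±(180 − 97.4) = ±82.6°.
Sensor half-swath on the ground ≈ 986·tan(20.7°) = 373 km = 3.35° of latitude.
Maximum observable latitude ≈ 82.6 + 3.35 = 86.0°.

86.0°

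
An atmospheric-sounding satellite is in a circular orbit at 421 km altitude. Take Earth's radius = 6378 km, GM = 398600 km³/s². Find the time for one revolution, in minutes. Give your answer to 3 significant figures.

Semi-major axis a = 6378 + 421 = 6799 km. Period T = 2π√(a³/μ) = 2π√(6799³/398600) = 5579.3 s = 92.99 min.

93.0 min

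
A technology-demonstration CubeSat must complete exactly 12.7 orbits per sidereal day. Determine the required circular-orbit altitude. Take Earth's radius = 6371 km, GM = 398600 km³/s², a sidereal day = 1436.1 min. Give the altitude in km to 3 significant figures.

1380 km

Required period T = 86166 / 12.7 = 6784.7 s.
From T = 2π√(a³/μ): a = (μ T²/4π²)^(1/3) = (398600 × 6784.7² / 4π²)^(1/3) = 7746 km.
Altitude h = a − R = 7746 − 6371 = 1375 km.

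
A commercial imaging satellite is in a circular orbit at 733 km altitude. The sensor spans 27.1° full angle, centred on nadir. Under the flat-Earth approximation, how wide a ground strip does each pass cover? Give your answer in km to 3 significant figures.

353 km

Half-angle = 27.1°/2 = 13.55°.
Swath width ≈ 2h·tan(θ/2) = 2 × 733 × tan(13.55°) = 353.3 km.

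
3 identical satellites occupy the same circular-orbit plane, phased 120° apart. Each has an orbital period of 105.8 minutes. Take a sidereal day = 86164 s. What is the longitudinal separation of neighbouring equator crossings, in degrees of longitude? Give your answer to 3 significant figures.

T = 105.8 min = 6348.0 s.
Single-satellite node shift = (6348.0/86164) × 360° = 26.52°.
With 3 satellites evenly phased, successive equator crossings are 26.52/3 = 8.841° apart.

8.84°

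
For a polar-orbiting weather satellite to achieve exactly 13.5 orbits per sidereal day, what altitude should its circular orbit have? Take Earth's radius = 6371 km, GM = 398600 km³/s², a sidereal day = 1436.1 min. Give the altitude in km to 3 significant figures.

1070 km

Required period T = 86166 / 13.5 = 6382.7 s.
From T = 2π√(a³/μ): a = (μ T²/4π²)^(1/3) = (398600 × 6382.7² / 4π²)^(1/3) = 7437 km.
Altitude h = a − R = 7437 − 6371 = 1066 km.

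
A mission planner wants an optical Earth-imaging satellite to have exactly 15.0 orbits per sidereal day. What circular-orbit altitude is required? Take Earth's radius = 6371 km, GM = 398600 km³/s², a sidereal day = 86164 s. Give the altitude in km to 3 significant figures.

561 km

Required period T = 86164 / 15.0 = 5744.3 s.
From T = 2π√(a³/μ): a = (μ T²/4π²)^(1/3) = (398600 × 5744.3² / 4π²)^(1/3) = 6932 km.
Altitude h = a − R = 6932 − 6371 = 561 km.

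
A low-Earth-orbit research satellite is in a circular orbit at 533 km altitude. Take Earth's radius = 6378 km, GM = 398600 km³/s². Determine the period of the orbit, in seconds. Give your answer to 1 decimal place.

Semi-major axis a = 6378 + 533 = 6911 km. Period T = 2π√(a³/μ) = 2π√(6911³/398600) = 5717.7 s = 95.30 min.

5717.7 seconds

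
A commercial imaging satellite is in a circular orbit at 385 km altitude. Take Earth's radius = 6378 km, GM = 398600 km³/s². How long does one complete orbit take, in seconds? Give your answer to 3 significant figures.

5540 seconds

Semi-major axis a = 6378 + 385 = 6763 km. Period T = 2π√(a³/μ) = 2π√(6763³/398600) = 5535.0 s = 92.25 min.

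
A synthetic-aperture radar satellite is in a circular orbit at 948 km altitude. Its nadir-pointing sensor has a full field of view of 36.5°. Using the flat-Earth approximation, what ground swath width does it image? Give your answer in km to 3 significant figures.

Half-angle = 36.5°/2 = 18.25°.
Swath width ≈ 2h·tan(θ/2) = 2 × 948 × tan(18.25°) = 625.2 km.

625 km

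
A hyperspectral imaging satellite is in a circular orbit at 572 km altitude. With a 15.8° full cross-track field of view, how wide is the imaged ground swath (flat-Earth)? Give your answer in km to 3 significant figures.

Half-angle = 15.8°/2 = 7.9°.
Swath width ≈ 2h·tan(θ/2) = 2 × 572 × tan(7.9°) = 158.7 km.

159 km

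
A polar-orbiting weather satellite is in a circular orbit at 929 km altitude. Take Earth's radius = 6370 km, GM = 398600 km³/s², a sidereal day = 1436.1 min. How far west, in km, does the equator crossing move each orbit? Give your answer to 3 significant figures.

Semi-major axis a = 6370 + 929 = 7299 km. Period T = 2π√(a³/μ) = 2π√(7299³/398600) = 6205.9 s = 103.43 min.
During one orbit Earth rotates (6205.9 / 86166) × 360° = 25.93°.
At the equator that is 25.93° × (2π·6370/360) km/° = 25.93 × 111.2 = 2883 km.

2880 km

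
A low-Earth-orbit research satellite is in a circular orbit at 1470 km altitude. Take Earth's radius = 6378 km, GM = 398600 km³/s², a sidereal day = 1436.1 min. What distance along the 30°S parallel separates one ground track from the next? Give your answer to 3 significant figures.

Semi-major axis a = 6378 + 1470 = 7848 km. Period T = 2π√(a³/μ) = 2π√(7848³/398600) = 6919.1 s = 115.32 min.
Node shift per orbit = (6919.1/86166) × 360° = 28.91°.
Equatorial spacing = 28.91 × 111.3 km/° = 3218 km.
At 30° latitude, spacing = 3218 × cos(30°) = 2787 km.

2790 km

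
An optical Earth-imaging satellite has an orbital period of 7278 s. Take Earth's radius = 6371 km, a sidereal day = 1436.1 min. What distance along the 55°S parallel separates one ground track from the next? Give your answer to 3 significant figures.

1940 km

Node shift per orbit = (7278.0/86166) × 360° = 30.41°.
Equatorial spacing = 30.41 × 111.2 km/° = 3381 km.
At 55° latitude, spacing = 3381 × cos(55°) = 1939 km.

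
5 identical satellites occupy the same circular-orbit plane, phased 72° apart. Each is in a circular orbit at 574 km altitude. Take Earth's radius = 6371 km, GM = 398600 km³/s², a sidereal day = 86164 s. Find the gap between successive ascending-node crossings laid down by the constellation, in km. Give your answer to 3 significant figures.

Semi-major axis a = 6371 + 574 = 6945 km. Period T = 2π√(a³/μ) = 2π√(6945³/398600) = 5760.0 s = 96.00 min.
Single-satellite node shift = (5760.0/86164) × 360° = 24.07°.
With 5 satellites evenly phased, successive equator crossings are 24.07/5 = 4.813° apart.
That is 4.813 × 111.2 = 535 km at the equator.

535 km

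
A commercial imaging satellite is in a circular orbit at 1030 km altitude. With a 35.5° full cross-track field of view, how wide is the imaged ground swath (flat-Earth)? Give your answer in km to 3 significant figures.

Half-angle = 35.5°/2 = 17.75°.
Swath width ≈ 2h·tan(θ/2) = 2 × 1030 × tan(17.75°) = 659.4 km.

659 km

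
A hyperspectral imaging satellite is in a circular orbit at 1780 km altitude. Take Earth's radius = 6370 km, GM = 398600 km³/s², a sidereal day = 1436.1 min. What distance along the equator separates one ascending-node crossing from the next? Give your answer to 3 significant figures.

Semi-major axis a = 6370 + 1780 = 8150 km. Period T = 2π√(a³/μ) = 2π√(8150³/398600) = 7322.3 s = 122.04 min.
During one orbit Earth rotates (7322.3 / 86166) × 360° = 30.59°.
At the equator that is 30.59° × (2π·6370/360) km/° = 30.59 × 111.2 = 3401 km.

3400 km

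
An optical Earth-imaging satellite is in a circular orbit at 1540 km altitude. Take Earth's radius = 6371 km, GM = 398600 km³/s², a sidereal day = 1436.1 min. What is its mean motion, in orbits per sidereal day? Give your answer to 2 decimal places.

12.30

Semi-major axis a = 6371 + 1540 = 7911 km. Period T = 2π√(a³/μ) = 2π√(7911³/398600) = 7002.6 s = 116.71 min.
Orbits per sidereal day = 86166 / 7002.6 = 12.305.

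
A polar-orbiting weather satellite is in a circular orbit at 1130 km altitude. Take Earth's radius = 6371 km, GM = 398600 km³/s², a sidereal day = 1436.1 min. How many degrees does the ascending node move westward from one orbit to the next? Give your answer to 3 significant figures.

Semi-major axis a = 6371 + 1130 = 7501 km. Period T = 2π√(a³/μ) = 2π√(7501³/398600) = 6465.3 s = 107.76 min.
During one orbit Earth rotates (6465.3 / 86166) × 360° = 27.01°.

27.0°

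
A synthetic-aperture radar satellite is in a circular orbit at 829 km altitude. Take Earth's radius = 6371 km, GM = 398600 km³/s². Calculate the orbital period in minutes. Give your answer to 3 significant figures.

Semi-major axis a = 6371 + 829 = 7200 km. Period T = 2π√(a³/μ) = 2π√(7200³/398600) = 6080.1 s = 101.33 min.

101 min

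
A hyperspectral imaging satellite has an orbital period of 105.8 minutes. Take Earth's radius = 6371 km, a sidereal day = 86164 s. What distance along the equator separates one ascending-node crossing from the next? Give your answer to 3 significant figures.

T = 105.8 min = 6348.0 s.
During one orbit Earth rotates (6348.0 / 86164) × 360° = 26.52°.
At the equator that is 26.52° × (2π·6371/360) km/° = 26.52 × 111.2 = 2949 km.

2950 km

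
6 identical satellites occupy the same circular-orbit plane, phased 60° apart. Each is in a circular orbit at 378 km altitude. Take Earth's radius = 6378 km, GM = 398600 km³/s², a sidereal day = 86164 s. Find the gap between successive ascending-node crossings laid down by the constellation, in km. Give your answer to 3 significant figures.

428 km

Semi-major axis a = 6378 + 378 = 6756 km. Period T = 2π√(a³/μ) = 2π√(6756³/398600) = 5526.4 s = 92.11 min.
Single-satellite node shift = (5526.4/86164) × 360° = 23.09°.
With 6 satellites evenly phased, successive equator crossings are 23.09/6 = 3.848° apart.
That is 3.848 × 111.3 = 428 km at the equator.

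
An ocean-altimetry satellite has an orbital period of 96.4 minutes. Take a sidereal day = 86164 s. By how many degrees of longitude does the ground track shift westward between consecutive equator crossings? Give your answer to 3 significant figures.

24.2°

T = 96.4 min = 5784.0 s.
During one orbit Earth rotates (5784.0 / 86164) × 360° = 24.17°.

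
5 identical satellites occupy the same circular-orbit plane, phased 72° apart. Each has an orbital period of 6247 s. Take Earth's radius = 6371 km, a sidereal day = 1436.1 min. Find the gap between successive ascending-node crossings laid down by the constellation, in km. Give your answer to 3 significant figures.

580 km

Single-satellite node shift = (6247.0/86166) × 360° = 26.10°.
With 5 satellites evenly phased, successive equator crossings are 26.10/5 = 5.220° apart.
That is 5.220 × 111.2 = 580 km at the equator.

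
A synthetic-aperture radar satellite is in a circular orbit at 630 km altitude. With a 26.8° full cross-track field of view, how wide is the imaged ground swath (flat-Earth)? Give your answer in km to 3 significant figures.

300 km

Half-angle = 26.8°/2 = 13.4°.
Swath width ≈ 2h·tan(θ/2) = 2 × 630 × tan(13.4°) = 300.2 km.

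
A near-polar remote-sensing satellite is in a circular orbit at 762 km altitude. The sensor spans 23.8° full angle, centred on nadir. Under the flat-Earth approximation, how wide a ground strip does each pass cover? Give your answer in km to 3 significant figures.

Half-angle = 23.8°/2 = 11.9°.
Swath width ≈ 2h·tan(θ/2) = 2 × 762 × tan(11.9°) = 321.2 km.

321 km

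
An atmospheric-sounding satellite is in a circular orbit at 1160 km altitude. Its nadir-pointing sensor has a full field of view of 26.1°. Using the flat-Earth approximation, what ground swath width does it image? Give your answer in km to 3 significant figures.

538 km

Half-angle = 26.1°/2 = 13.05°.
Swath width ≈ 2h·tan(θ/2) = 2 × 1160 × tan(13.05°) = 537.7 km.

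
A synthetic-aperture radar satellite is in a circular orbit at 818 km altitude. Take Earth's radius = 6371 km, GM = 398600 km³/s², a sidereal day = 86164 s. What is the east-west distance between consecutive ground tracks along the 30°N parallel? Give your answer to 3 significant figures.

2440 km

Semi-major axis a = 6371 + 818 = 7189 km. Period T = 2π√(a³/μ) = 2π√(7189³/398600) = 6066.2 s = 101.10 min.
Node shift per orbit = (6066.2/86164) × 360° = 25.34°.
Equatorial spacing = 25.34 × 111.2 km/° = 2818 km.
At 30° latitude, spacing = 2818 × cos(30°) = 2441 km.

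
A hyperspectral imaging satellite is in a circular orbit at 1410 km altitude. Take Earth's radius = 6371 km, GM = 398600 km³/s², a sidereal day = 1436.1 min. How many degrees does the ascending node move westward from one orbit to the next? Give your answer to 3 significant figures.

28.5°

Semi-major axis a = 6371 + 1410 = 7781 km. Period T = 2π√(a³/μ) = 2π√(7781³/398600) = 6830.7 s = 113.84 min.
During one orbit Earth rotates (6830.7 / 86166) × 360° = 28.54°.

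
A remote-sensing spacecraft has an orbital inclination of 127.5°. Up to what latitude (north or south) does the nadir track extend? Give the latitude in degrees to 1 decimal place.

52.5°

Retrograde orbit: the ground track reaches ±(180° − i) = ±(180 − 127.5) = ±52.5°.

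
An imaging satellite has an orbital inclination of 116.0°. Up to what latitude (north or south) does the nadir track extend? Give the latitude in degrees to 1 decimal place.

Retrograde orbit: the ground track reaches ±(180° − i) = ±(180 − 116.0) = ±64.0°.

64.0°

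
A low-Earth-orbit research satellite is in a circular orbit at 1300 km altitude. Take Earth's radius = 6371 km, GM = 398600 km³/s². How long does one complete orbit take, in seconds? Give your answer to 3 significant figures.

6690 seconds

Semi-major axis a = 6371 + 1300 = 7671 km. Period T = 2π√(a³/μ) = 2π√(7671³/398600) = 6686.4 s = 111.44 min.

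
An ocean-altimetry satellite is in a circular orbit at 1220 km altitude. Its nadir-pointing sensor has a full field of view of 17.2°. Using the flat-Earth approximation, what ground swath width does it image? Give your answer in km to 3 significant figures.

369 km

Half-angle = 17.2°/2 = 8.6°.
Swath width ≈ 2h·tan(θ/2) = 2 × 1220 × tan(8.6°) = 369.0 km.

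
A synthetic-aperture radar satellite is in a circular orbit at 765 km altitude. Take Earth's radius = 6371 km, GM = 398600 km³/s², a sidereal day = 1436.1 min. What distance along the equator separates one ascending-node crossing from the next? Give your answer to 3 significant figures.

2790 km

Semi-major axis a = 6371 + 765 = 7136 km. Period T = 2π√(a³/μ) = 2π√(7136³/398600) = 5999.2 s = 99.99 min.
During one orbit Earth rotates (5999.2 / 86166) × 360° = 25.06°.
At the equator that is 25.06° × (2π·6371/360) km/° = 25.06 × 111.2 = 2787 km.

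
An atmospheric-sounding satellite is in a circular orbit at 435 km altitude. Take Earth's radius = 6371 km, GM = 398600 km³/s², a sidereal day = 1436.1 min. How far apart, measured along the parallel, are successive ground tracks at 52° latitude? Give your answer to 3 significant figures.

Semi-major axis a = 6371 + 435 = 6806 km. Period T = 2π√(a³/μ) = 2π√(6806³/398600) = 5587.9 s = 93.13 min.
Node shift per orbit = (5587.9/86166) × 360° = 23.35°.
Equatorial spacing = 23.35 × 111.2 km/° = 2596 km.
At 52° latitude, spacing = 2596 × cos(52°) = 1598 km.

1600 km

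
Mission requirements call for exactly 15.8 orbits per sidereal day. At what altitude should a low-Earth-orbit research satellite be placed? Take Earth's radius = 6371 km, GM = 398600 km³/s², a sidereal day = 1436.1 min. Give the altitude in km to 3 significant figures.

Required period T = 86166 / 15.8 = 5453.5 s.
From T = 2π√(a³/μ): a = (μ T²/4π²)^(1/3) = (398600 × 5453.5² / 4π²)^(1/3) = 6696 km.
Altitude h = a − R = 6696 − 6371 = 325 km.

325 km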